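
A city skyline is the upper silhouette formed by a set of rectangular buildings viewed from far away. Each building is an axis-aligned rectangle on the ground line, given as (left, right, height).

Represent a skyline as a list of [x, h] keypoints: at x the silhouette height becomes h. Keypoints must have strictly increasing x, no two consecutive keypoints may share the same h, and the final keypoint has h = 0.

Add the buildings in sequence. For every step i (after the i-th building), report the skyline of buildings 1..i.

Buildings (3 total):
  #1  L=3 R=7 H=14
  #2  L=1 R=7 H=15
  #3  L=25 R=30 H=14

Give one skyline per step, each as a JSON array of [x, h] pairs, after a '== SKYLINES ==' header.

== SKYLINES ==
[[3,14],[7,0]]
[[1,15],[7,0]]
[[1,15],[7,0],[25,14],[30,0]]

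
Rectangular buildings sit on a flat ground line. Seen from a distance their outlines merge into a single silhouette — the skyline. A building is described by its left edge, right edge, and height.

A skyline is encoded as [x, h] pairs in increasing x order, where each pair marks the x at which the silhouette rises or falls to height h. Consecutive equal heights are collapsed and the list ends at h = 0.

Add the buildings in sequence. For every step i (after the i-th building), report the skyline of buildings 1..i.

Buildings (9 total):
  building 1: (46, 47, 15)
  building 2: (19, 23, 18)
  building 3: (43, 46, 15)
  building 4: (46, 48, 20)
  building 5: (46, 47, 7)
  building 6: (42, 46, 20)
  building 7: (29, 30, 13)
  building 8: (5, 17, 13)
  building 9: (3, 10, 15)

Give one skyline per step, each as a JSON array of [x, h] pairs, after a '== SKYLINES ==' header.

== SKYLINES ==
[[46,15],[47,0]]
[[19,18],[23,0],[46,15],[47,0]]
[[19,18],[23,0],[43,15],[47,0]]
[[19,18],[23,0],[43,15],[46,20],[48,0]]
[[19,18],[23,0],[43,15],[46,20],[48,0]]
[[19,18],[23,0],[42,20],[48,0]]
[[19,18],[23,0],[29,13],[30,0],[42,20],[48,0]]
[[5,13],[17,0],[19,18],[23,0],[29,13],[30,0],[42,20],[48,0]]
[[3,15],[10,13],[17,0],[19,18],[23,0],[29,13],[30,0],[42,20],[48,0]]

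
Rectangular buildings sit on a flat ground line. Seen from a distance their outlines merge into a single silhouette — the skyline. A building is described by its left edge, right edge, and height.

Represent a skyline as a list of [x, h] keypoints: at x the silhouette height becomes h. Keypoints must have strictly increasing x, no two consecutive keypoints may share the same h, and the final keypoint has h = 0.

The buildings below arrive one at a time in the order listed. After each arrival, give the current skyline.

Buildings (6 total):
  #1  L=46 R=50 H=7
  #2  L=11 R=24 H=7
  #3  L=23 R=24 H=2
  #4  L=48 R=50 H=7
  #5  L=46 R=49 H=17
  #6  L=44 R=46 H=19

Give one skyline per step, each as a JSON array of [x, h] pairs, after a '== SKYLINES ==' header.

== SKYLINES ==
[[46,7],[50,0]]
[[11,7],[24,0],[46,7],[50,0]]
[[11,7],[24,0],[46,7],[50,0]]
[[11,7],[24,0],[46,7],[50,0]]
[[11,7],[24,0],[46,17],[49,7],[50,0]]
[[11,7],[24,0],[44,19],[46,17],[49,7],[50,0]]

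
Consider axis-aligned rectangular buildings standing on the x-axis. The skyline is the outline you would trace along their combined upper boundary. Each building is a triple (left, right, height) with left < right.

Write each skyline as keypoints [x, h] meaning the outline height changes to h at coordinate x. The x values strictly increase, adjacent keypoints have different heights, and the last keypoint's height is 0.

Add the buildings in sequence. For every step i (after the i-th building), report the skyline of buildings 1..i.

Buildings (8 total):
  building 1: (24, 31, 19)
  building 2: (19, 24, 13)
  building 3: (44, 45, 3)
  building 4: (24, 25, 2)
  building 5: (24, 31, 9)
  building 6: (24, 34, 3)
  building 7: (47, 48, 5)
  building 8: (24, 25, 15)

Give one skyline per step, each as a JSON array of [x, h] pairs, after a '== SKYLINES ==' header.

== SKYLINES ==
[[24,19],[31,0]]
[[19,13],[24,19],[31,0]]
[[19,13],[24,19],[31,0],[44,3],[45,0]]
[[19,13],[24,19],[31,0],[44,3],[45,0]]
[[19,13],[24,19],[31,0],[44,3],[45,0]]
[[19,13],[24,19],[31,3],[34,0],[44,3],[45,0]]
[[19,13],[24,19],[31,3],[34,0],[44,3],[45,0],[47,5],[48,0]]
[[19,13],[24,19],[31,3],[34,0],[44,3],[45,0],[47,5],[48,0]]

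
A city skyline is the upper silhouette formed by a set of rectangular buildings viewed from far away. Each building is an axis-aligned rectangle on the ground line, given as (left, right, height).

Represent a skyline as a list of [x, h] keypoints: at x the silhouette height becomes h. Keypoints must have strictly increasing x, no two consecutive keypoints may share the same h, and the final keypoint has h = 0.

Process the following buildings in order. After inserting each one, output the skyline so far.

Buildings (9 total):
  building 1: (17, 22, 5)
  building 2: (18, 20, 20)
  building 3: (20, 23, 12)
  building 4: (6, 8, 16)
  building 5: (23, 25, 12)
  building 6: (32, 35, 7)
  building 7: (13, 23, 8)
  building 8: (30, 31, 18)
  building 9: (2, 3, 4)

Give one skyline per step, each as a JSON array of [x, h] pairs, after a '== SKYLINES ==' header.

== SKYLINES ==
[[17,5],[22,0]]
[[17,5],[18,20],[20,5],[22,0]]
[[17,5],[18,20],[20,12],[23,0]]
[[6,16],[8,0],[17,5],[18,20],[20,12],[23,0]]
[[6,16],[8,0],[17,5],[18,20],[20,12],[25,0]]
[[6,16],[8,0],[17,5],[18,20],[20,12],[25,0],[32,7],[35,0]]
[[6,16],[8,0],[13,8],[18,20],[20,12],[25,0],[32,7],[35,0]]
[[6,16],[8,0],[13,8],[18,20],[20,12],[25,0],[30,18],[31,0],[32,7],[35,0]]
[[2,4],[3,0],[6,16],[8,0],[13,8],[18,20],[20,12],[25,0],[30,18],[31,0],[32,7],[35,0]]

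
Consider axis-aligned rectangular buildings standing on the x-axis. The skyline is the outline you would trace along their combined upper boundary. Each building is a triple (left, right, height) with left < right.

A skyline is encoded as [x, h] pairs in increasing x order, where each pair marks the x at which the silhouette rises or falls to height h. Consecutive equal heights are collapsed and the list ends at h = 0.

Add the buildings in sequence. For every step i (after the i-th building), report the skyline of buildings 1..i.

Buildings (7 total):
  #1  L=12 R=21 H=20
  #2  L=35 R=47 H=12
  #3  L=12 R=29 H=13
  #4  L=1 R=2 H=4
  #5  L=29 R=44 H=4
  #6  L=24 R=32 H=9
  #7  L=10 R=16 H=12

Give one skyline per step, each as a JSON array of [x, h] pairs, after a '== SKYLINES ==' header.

== SKYLINES ==
[[12,20],[21,0]]
[[12,20],[21,0],[35,12],[47,0]]
[[12,20],[21,13],[29,0],[35,12],[47,0]]
[[1,4],[2,0],[12,20],[21,13],[29,0],[35,12],[47,0]]
[[1,4],[2,0],[12,20],[21,13],[29,4],[35,12],[47,0]]
[[1,4],[2,0],[12,20],[21,13],[29,9],[32,4],[35,12],[47,0]]
[[1,4],[2,0],[10,12],[12,20],[21,13],[29,9],[32,4],[35,12],[47,0]]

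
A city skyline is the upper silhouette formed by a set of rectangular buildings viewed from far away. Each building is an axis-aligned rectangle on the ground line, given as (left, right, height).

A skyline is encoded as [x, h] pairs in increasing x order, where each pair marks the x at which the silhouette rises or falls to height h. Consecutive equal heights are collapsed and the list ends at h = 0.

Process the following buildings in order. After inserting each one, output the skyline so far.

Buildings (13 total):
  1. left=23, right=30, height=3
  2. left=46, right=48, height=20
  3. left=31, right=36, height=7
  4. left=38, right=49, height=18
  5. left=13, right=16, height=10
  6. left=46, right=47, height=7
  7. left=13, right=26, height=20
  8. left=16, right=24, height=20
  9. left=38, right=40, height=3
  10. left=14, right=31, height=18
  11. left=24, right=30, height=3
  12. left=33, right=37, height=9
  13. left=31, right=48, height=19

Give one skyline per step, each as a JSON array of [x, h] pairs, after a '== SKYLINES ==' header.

== SKYLINES ==
[[23,3],[30,0]]
[[23,3],[30,0],[46,20],[48,0]]
[[23,3],[30,0],[31,7],[36,0],[46,20],[48,0]]
[[23,3],[30,0],[31,7],[36,0],[38,18],[46,20],[48,18],[49,0]]
[[13,10],[16,0],[23,3],[30,0],[31,7],[36,0],[38,18],[46,20],[48,18],[49,0]]
[[13,10],[16,0],[23,3],[30,0],[31,7],[36,0],[38,18],[46,20],[48,18],[49,0]]
[[13,20],[26,3],[30,0],[31,7],[36,0],[38,18],[46,20],[48,18],[49,0]]
[[13,20],[26,3],[30,0],[31,7],[36,0],[38,18],[46,20],[48,18],[49,0]]
[[13,20],[26,3],[30,0],[31,7],[36,0],[38,18],[46,20],[48,18],[49,0]]
[[13,20],[26,18],[31,7],[36,0],[38,18],[46,20],[48,18],[49,0]]
[[13,20],[26,18],[31,7],[36,0],[38,18],[46,20],[48,18],[49,0]]
[[13,20],[26,18],[31,7],[33,9],[37,0],[38,18],[46,20],[48,18],[49,0]]
[[13,20],[26,18],[31,19],[46,20],[48,18],[49,0]]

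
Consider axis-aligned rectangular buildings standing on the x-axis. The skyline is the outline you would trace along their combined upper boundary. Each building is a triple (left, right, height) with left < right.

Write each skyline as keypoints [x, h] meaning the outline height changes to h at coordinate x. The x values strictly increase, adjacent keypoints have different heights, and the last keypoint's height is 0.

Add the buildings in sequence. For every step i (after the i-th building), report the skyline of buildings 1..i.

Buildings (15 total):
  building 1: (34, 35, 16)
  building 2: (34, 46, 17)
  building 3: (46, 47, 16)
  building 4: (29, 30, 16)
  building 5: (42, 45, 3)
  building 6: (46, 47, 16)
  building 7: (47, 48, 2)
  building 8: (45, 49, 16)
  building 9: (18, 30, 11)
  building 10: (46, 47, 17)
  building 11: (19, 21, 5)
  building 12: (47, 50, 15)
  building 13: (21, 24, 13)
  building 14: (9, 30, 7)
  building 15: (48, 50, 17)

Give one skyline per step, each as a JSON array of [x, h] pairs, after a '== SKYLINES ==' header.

== SKYLINES ==
[[34,16],[35,0]]
[[34,17],[46,0]]
[[34,17],[46,16],[47,0]]
[[29,16],[30,0],[34,17],[46,16],[47,0]]
[[29,16],[30,0],[34,17],[46,16],[47,0]]
[[29,16],[30,0],[34,17],[46,16],[47,0]]
[[29,16],[30,0],[34,17],[46,16],[47,2],[48,0]]
[[29,16],[30,0],[34,17],[46,16],[49,0]]
[[18,11],[29,16],[30,0],[34,17],[46,16],[49,0]]
[[18,11],[29,16],[30,0],[34,17],[47,16],[49,0]]
[[18,11],[29,16],[30,0],[34,17],[47,16],[49,0]]
[[18,11],[29,16],[30,0],[34,17],[47,16],[49,15],[50,0]]
[[18,11],[21,13],[24,11],[29,16],[30,0],[34,17],[47,16],[49,15],[50,0]]
[[9,7],[18,11],[21,13],[24,11],[29,16],[30,0],[34,17],[47,16],[49,15],[50,0]]
[[9,7],[18,11],[21,13],[24,11],[29,16],[30,0],[34,17],[47,16],[48,17],[50,0]]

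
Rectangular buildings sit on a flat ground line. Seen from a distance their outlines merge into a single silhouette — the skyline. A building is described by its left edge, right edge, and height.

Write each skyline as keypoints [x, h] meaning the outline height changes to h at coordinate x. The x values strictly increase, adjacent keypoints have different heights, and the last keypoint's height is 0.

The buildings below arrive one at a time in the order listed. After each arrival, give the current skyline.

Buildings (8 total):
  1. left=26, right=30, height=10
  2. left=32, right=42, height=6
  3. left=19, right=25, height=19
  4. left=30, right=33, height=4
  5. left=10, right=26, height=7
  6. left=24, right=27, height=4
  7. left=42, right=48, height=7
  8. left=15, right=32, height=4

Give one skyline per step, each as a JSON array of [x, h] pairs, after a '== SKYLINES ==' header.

== SKYLINES ==
[[26,10],[30,0]]
[[26,10],[30,0],[32,6],[42,0]]
[[19,19],[25,0],[26,10],[30,0],[32,6],[42,0]]
[[19,19],[25,0],[26,10],[30,4],[32,6],[42,0]]
[[10,7],[19,19],[25,7],[26,10],[30,4],[32,6],[42,0]]
[[10,7],[19,19],[25,7],[26,10],[30,4],[32,6],[42,0]]
[[10,7],[19,19],[25,7],[26,10],[30,4],[32,6],[42,7],[48,0]]
[[10,7],[19,19],[25,7],[26,10],[30,4],[32,6],[42,7],[48,0]]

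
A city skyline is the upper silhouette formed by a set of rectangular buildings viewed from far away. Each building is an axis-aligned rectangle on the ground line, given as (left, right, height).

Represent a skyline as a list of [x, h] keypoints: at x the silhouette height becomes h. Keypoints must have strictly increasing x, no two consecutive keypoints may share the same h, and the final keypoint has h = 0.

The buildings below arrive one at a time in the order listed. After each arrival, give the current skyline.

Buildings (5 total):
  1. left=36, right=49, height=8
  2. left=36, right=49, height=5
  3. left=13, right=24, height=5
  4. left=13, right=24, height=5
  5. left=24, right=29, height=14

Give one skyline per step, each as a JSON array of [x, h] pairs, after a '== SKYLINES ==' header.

== SKYLINES ==
[[36,8],[49,0]]
[[36,8],[49,0]]
[[13,5],[24,0],[36,8],[49,0]]
[[13,5],[24,0],[36,8],[49,0]]
[[13,5],[24,14],[29,0],[36,8],[49,0]]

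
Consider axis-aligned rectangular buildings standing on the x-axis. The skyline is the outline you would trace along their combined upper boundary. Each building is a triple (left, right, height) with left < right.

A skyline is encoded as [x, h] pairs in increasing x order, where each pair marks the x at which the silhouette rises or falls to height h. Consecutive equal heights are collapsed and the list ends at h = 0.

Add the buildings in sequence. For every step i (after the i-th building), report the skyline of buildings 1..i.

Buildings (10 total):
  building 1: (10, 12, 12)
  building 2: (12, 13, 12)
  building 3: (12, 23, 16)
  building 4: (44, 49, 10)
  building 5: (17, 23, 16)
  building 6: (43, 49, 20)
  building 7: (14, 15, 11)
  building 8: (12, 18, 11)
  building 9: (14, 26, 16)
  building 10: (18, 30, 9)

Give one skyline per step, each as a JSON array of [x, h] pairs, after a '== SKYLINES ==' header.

== SKYLINES ==
[[10,12],[12,0]]
[[10,12],[13,0]]
[[10,12],[12,16],[23,0]]
[[10,12],[12,16],[23,0],[44,10],[49,0]]
[[10,12],[12,16],[23,0],[44,10],[49,0]]
[[10,12],[12,16],[23,0],[43,20],[49,0]]
[[10,12],[12,16],[23,0],[43,20],[49,0]]
[[10,12],[12,16],[23,0],[43,20],[49,0]]
[[10,12],[12,16],[26,0],[43,20],[49,0]]
[[10,12],[12,16],[26,9],[30,0],[43,20],[49,0]]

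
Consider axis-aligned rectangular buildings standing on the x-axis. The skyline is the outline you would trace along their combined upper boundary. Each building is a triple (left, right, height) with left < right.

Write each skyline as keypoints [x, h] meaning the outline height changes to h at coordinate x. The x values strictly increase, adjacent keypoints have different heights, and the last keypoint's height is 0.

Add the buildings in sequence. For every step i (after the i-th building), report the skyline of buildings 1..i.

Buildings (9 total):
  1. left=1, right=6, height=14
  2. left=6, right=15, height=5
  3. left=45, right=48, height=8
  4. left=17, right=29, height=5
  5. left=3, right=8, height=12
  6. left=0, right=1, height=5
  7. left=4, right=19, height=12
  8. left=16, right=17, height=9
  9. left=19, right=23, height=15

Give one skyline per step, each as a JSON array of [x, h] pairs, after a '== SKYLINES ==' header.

== SKYLINES ==
[[1,14],[6,0]]
[[1,14],[6,5],[15,0]]
[[1,14],[6,5],[15,0],[45,8],[48,0]]
[[1,14],[6,5],[15,0],[17,5],[29,0],[45,8],[48,0]]
[[1,14],[6,12],[8,5],[15,0],[17,5],[29,0],[45,8],[48,0]]
[[0,5],[1,14],[6,12],[8,5],[15,0],[17,5],[29,0],[45,8],[48,0]]
[[0,5],[1,14],[6,12],[19,5],[29,0],[45,8],[48,0]]
[[0,5],[1,14],[6,12],[19,5],[29,0],[45,8],[48,0]]
[[0,5],[1,14],[6,12],[19,15],[23,5],[29,0],[45,8],[48,0]]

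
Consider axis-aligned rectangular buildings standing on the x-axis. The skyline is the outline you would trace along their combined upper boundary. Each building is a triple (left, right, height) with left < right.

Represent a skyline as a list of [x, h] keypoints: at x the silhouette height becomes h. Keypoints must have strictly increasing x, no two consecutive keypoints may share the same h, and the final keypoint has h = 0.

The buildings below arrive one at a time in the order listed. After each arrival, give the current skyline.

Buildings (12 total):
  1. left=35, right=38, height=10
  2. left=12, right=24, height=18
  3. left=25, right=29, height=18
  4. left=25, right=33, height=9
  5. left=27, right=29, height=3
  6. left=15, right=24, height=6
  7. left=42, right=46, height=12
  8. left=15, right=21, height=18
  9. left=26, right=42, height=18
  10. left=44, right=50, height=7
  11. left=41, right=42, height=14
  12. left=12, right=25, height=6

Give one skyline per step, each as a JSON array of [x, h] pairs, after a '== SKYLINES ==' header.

== SKYLINES ==
[[35,10],[38,0]]
[[12,18],[24,0],[35,10],[38,0]]
[[12,18],[24,0],[25,18],[29,0],[35,10],[38,0]]
[[12,18],[24,0],[25,18],[29,9],[33,0],[35,10],[38,0]]
[[12,18],[24,0],[25,18],[29,9],[33,0],[35,10],[38,0]]
[[12,18],[24,0],[25,18],[29,9],[33,0],[35,10],[38,0]]
[[12,18],[24,0],[25,18],[29,9],[33,0],[35,10],[38,0],[42,12],[46,0]]
[[12,18],[24,0],[25,18],[29,9],[33,0],[35,10],[38,0],[42,12],[46,0]]
[[12,18],[24,0],[25,18],[42,12],[46,0]]
[[12,18],[24,0],[25,18],[42,12],[46,7],[50,0]]
[[12,18],[24,0],[25,18],[42,12],[46,7],[50,0]]
[[12,18],[24,6],[25,18],[42,12],[46,7],[50,0]]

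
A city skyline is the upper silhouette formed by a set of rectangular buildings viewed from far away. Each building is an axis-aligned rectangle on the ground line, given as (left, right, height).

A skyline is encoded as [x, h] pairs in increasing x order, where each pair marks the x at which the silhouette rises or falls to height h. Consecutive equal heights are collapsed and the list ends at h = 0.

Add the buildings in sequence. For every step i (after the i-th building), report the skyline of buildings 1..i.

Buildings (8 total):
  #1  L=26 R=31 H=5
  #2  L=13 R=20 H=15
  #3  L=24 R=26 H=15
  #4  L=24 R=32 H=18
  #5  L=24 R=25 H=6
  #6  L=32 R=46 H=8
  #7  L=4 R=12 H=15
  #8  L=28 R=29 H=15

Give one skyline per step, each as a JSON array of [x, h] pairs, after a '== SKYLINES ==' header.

== SKYLINES ==
[[26,5],[31,0]]
[[13,15],[20,0],[26,5],[31,0]]
[[13,15],[20,0],[24,15],[26,5],[31,0]]
[[13,15],[20,0],[24,18],[32,0]]
[[13,15],[20,0],[24,18],[32,0]]
[[13,15],[20,0],[24,18],[32,8],[46,0]]
[[4,15],[12,0],[13,15],[20,0],[24,18],[32,8],[46,0]]
[[4,15],[12,0],[13,15],[20,0],[24,18],[32,8],[46,0]]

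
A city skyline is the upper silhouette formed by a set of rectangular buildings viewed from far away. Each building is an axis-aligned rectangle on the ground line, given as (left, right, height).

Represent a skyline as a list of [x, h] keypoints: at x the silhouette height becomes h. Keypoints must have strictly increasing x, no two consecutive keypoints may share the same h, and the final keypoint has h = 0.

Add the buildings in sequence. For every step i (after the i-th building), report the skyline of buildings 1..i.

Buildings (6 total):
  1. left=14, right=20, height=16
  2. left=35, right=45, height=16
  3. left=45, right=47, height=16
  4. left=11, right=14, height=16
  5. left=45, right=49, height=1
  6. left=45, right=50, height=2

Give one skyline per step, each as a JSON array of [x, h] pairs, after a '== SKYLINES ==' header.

== SKYLINES ==
[[14,16],[20,0]]
[[14,16],[20,0],[35,16],[45,0]]
[[14,16],[20,0],[35,16],[47,0]]
[[11,16],[20,0],[35,16],[47,0]]
[[11,16],[20,0],[35,16],[47,1],[49,0]]
[[11,16],[20,0],[35,16],[47,2],[50,0]]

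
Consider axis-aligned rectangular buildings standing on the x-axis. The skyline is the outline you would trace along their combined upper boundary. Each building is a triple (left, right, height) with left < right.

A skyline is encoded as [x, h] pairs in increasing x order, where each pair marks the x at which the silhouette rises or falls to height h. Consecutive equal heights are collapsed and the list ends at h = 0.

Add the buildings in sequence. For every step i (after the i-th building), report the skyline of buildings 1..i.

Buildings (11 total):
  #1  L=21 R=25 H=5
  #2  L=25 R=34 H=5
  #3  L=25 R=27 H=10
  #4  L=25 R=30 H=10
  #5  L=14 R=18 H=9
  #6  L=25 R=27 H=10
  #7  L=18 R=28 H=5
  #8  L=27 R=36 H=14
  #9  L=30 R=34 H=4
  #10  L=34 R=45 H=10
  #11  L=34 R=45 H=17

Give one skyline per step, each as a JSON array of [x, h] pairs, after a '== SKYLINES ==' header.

== SKYLINES ==
[[21,5],[25,0]]
[[21,5],[34,0]]
[[21,5],[25,10],[27,5],[34,0]]
[[21,5],[25,10],[30,5],[34,0]]
[[14,9],[18,0],[21,5],[25,10],[30,5],[34,0]]
[[14,9],[18,0],[21,5],[25,10],[30,5],[34,0]]
[[14,9],[18,5],[25,10],[30,5],[34,0]]
[[14,9],[18,5],[25,10],[27,14],[36,0]]
[[14,9],[18,5],[25,10],[27,14],[36,0]]
[[14,9],[18,5],[25,10],[27,14],[36,10],[45,0]]
[[14,9],[18,5],[25,10],[27,14],[34,17],[45,0]]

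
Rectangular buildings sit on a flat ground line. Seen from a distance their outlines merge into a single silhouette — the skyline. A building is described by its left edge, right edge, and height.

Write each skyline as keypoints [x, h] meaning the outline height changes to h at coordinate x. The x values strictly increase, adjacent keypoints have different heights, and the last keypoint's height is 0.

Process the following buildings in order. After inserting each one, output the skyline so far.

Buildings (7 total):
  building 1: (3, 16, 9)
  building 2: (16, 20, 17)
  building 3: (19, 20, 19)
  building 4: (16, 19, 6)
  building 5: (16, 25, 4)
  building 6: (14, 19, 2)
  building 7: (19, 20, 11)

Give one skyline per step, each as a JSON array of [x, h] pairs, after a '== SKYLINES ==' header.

== SKYLINES ==
[[3,9],[16,0]]
[[3,9],[16,17],[20,0]]
[[3,9],[16,17],[19,19],[20,0]]
[[3,9],[16,17],[19,19],[20,0]]
[[3,9],[16,17],[19,19],[20,4],[25,0]]
[[3,9],[16,17],[19,19],[20,4],[25,0]]
[[3,9],[16,17],[19,19],[20,4],[25,0]]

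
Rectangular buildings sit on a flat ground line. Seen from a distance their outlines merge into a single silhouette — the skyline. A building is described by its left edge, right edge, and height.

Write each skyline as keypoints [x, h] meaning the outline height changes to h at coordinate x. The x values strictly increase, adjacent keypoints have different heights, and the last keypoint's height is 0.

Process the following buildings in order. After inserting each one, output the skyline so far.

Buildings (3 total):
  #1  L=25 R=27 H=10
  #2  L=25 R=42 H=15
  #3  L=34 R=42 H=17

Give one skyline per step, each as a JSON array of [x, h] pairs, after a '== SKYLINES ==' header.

== SKYLINES ==
[[25,10],[27,0]]
[[25,15],[42,0]]
[[25,15],[34,17],[42,0]]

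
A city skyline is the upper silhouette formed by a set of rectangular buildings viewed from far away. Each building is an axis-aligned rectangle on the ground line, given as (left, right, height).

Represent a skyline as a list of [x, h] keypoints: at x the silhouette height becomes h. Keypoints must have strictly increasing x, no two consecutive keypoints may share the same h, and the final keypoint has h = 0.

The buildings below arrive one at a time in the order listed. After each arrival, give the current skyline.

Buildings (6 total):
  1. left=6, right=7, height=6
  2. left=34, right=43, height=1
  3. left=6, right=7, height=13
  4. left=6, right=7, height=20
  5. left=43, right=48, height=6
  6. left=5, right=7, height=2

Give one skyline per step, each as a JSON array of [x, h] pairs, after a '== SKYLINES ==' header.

== SKYLINES ==
[[6,6],[7,0]]
[[6,6],[7,0],[34,1],[43,0]]
[[6,13],[7,0],[34,1],[43,0]]
[[6,20],[7,0],[34,1],[43,0]]
[[6,20],[7,0],[34,1],[43,6],[48,0]]
[[5,2],[6,20],[7,0],[34,1],[43,6],[48,0]]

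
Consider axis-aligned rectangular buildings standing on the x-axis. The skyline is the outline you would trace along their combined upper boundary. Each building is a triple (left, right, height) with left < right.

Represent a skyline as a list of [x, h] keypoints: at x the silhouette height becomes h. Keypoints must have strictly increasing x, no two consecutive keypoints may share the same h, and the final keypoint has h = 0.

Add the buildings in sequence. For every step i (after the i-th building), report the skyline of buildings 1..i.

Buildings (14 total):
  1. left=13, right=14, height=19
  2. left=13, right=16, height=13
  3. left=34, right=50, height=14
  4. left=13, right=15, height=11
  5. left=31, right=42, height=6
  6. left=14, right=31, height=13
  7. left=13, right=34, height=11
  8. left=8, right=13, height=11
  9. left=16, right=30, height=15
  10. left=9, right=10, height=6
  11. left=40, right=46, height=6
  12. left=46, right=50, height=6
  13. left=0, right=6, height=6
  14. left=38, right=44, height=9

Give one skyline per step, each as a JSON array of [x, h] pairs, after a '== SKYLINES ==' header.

== SKYLINES ==
[[13,19],[14,0]]
[[13,19],[14,13],[16,0]]
[[13,19],[14,13],[16,0],[34,14],[50,0]]
[[13,19],[14,13],[16,0],[34,14],[50,0]]
[[13,19],[14,13],[16,0],[31,6],[34,14],[50,0]]
[[13,19],[14,13],[31,6],[34,14],[50,0]]
[[13,19],[14,13],[31,11],[34,14],[50,0]]
[[8,11],[13,19],[14,13],[31,11],[34,14],[50,0]]
[[8,11],[13,19],[14,13],[16,15],[30,13],[31,11],[34,14],[50,0]]
[[8,11],[13,19],[14,13],[16,15],[30,13],[31,11],[34,14],[50,0]]
[[8,11],[13,19],[14,13],[16,15],[30,13],[31,11],[34,14],[50,0]]
[[8,11],[13,19],[14,13],[16,15],[30,13],[31,11],[34,14],[50,0]]
[[0,6],[6,0],[8,11],[13,19],[14,13],[16,15],[30,13],[31,11],[34,14],[50,0]]
[[0,6],[6,0],[8,11],[13,19],[14,13],[16,15],[30,13],[31,11],[34,14],[50,0]]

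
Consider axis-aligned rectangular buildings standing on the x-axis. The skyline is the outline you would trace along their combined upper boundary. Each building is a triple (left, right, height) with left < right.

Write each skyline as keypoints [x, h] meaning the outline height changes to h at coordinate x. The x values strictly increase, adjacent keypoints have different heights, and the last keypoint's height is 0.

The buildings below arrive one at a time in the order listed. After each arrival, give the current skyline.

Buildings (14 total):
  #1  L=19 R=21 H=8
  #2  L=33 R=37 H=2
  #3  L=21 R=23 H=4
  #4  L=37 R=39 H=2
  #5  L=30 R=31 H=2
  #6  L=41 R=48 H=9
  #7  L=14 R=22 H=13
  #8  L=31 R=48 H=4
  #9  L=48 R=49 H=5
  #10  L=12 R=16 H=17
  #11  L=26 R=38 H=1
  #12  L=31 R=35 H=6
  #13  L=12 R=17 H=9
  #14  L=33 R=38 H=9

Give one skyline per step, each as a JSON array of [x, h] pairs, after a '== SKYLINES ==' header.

== SKYLINES ==
[[19,8],[21,0]]
[[19,8],[21,0],[33,2],[37,0]]
[[19,8],[21,4],[23,0],[33,2],[37,0]]
[[19,8],[21,4],[23,0],[33,2],[39,0]]
[[19,8],[21,4],[23,0],[30,2],[31,0],[33,2],[39,0]]
[[19,8],[21,4],[23,0],[30,2],[31,0],[33,2],[39,0],[41,9],[48,0]]
[[14,13],[22,4],[23,0],[30,2],[31,0],[33,2],[39,0],[41,9],[48,0]]
[[14,13],[22,4],[23,0],[30,2],[31,4],[41,9],[48,0]]
[[14,13],[22,4],[23,0],[30,2],[31,4],[41,9],[48,5],[49,0]]
[[12,17],[16,13],[22,4],[23,0],[30,2],[31,4],[41,9],[48,5],[49,0]]
[[12,17],[16,13],[22,4],[23,0],[26,1],[30,2],[31,4],[41,9],[48,5],[49,0]]
[[12,17],[16,13],[22,4],[23,0],[26,1],[30,2],[31,6],[35,4],[41,9],[48,5],[49,0]]
[[12,17],[16,13],[22,4],[23,0],[26,1],[30,2],[31,6],[35,4],[41,9],[48,5],[49,0]]
[[12,17],[16,13],[22,4],[23,0],[26,1],[30,2],[31,6],[33,9],[38,4],[41,9],[48,5],[49,0]]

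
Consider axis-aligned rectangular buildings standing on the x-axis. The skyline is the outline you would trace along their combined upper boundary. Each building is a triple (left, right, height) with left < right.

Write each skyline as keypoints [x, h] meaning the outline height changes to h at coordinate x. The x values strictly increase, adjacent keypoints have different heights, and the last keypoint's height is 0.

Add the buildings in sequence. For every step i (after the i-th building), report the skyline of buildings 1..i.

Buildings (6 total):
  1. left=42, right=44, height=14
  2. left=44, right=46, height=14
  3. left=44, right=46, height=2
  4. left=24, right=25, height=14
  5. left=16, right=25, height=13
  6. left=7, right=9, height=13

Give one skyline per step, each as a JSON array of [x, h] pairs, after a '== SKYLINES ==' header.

== SKYLINES ==
[[42,14],[44,0]]
[[42,14],[46,0]]
[[42,14],[46,0]]
[[24,14],[25,0],[42,14],[46,0]]
[[16,13],[24,14],[25,0],[42,14],[46,0]]
[[7,13],[9,0],[16,13],[24,14],[25,0],[42,14],[46,0]]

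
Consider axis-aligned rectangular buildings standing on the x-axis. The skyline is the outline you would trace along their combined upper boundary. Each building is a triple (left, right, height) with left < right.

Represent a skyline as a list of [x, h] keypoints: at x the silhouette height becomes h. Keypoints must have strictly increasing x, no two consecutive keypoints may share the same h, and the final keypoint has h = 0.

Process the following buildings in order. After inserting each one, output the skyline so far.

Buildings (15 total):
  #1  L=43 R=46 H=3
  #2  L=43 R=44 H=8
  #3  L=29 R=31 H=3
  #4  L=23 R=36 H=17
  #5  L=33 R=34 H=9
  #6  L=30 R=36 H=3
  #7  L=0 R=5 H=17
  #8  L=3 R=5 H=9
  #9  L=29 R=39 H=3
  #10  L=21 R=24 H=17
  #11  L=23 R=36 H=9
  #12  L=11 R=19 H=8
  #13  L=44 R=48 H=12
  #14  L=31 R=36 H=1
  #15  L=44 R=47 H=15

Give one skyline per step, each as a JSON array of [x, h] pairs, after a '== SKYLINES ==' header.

== SKYLINES ==
[[43,3],[46,0]]
[[43,8],[44,3],[46,0]]
[[29,3],[31,0],[43,8],[44,3],[46,0]]
[[23,17],[36,0],[43,8],[44,3],[46,0]]
[[23,17],[36,0],[43,8],[44,3],[46,0]]
[[23,17],[36,0],[43,8],[44,3],[46,0]]
[[0,17],[5,0],[23,17],[36,0],[43,8],[44,3],[46,0]]
[[0,17],[5,0],[23,17],[36,0],[43,8],[44,3],[46,0]]
[[0,17],[5,0],[23,17],[36,3],[39,0],[43,8],[44,3],[46,0]]
[[0,17],[5,0],[21,17],[36,3],[39,0],[43,8],[44,3],[46,0]]
[[0,17],[5,0],[21,17],[36,3],[39,0],[43,8],[44,3],[46,0]]
[[0,17],[5,0],[11,8],[19,0],[21,17],[36,3],[39,0],[43,8],[44,3],[46,0]]
[[0,17],[5,0],[11,8],[19,0],[21,17],[36,3],[39,0],[43,8],[44,12],[48,0]]
[[0,17],[5,0],[11,8],[19,0],[21,17],[36,3],[39,0],[43,8],[44,12],[48,0]]
[[0,17],[5,0],[11,8],[19,0],[21,17],[36,3],[39,0],[43,8],[44,15],[47,12],[48,0]]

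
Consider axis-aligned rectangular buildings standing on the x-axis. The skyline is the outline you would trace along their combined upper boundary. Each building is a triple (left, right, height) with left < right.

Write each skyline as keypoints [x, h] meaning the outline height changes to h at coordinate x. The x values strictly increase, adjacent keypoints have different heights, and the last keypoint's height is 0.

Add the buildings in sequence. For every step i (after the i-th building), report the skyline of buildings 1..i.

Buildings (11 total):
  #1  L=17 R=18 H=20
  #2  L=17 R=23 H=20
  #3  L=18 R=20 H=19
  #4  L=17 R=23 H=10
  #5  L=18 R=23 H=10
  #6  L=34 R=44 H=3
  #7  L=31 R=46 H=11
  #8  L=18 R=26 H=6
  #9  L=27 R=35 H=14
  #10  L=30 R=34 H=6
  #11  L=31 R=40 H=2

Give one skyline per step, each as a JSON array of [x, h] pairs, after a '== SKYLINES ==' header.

== SKYLINES ==
[[17,20],[18,0]]
[[17,20],[23,0]]
[[17,20],[23,0]]
[[17,20],[23,0]]
[[17,20],[23,0]]
[[17,20],[23,0],[34,3],[44,0]]
[[17,20],[23,0],[31,11],[46,0]]
[[17,20],[23,6],[26,0],[31,11],[46,0]]
[[17,20],[23,6],[26,0],[27,14],[35,11],[46,0]]
[[17,20],[23,6],[26,0],[27,14],[35,11],[46,0]]
[[17,20],[23,6],[26,0],[27,14],[35,11],[46,0]]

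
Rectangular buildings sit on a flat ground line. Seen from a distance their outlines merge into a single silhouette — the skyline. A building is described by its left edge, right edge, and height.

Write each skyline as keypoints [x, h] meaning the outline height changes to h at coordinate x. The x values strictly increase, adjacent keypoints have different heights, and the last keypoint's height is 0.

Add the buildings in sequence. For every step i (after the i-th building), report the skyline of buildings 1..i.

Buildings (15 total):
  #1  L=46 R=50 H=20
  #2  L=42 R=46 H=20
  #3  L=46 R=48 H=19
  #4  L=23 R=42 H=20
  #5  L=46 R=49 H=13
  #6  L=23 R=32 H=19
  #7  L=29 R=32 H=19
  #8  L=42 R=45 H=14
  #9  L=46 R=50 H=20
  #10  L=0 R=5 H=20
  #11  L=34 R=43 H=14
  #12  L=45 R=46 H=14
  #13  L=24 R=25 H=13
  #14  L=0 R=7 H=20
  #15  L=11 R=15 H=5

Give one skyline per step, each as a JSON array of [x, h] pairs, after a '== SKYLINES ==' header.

== SKYLINES ==
[[46,20],[50,0]]
[[42,20],[50,0]]
[[42,20],[50,0]]
[[23,20],[50,0]]
[[23,20],[50,0]]
[[23,20],[50,0]]
[[23,20],[50,0]]
[[23,20],[50,0]]
[[23,20],[50,0]]
[[0,20],[5,0],[23,20],[50,0]]
[[0,20],[5,0],[23,20],[50,0]]
[[0,20],[5,0],[23,20],[50,0]]
[[0,20],[5,0],[23,20],[50,0]]
[[0,20],[7,0],[23,20],[50,0]]
[[0,20],[7,0],[11,5],[15,0],[23,20],[50,0]]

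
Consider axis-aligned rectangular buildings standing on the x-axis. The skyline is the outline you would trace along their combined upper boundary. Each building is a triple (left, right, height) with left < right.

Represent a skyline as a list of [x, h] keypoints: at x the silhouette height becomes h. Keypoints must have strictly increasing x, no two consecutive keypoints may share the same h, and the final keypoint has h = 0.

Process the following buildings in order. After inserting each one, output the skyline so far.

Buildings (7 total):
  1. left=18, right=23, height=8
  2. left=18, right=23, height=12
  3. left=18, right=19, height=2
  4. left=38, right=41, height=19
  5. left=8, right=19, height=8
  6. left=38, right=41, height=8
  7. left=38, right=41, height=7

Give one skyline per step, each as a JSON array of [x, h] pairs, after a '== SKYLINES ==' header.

== SKYLINES ==
[[18,8],[23,0]]
[[18,12],[23,0]]
[[18,12],[23,0]]
[[18,12],[23,0],[38,19],[41,0]]
[[8,8],[18,12],[23,0],[38,19],[41,0]]
[[8,8],[18,12],[23,0],[38,19],[41,0]]
[[8,8],[18,12],[23,0],[38,19],[41,0]]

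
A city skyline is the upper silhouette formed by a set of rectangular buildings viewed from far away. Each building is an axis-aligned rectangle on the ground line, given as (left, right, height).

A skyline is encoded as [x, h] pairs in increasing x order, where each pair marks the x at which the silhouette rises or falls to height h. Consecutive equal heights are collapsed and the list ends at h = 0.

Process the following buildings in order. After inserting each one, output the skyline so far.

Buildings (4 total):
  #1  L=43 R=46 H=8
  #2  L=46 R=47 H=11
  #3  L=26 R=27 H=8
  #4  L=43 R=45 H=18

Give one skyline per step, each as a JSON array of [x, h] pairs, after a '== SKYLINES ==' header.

== SKYLINES ==
[[43,8],[46,0]]
[[43,8],[46,11],[47,0]]
[[26,8],[27,0],[43,8],[46,11],[47,0]]
[[26,8],[27,0],[43,18],[45,8],[46,11],[47,0]]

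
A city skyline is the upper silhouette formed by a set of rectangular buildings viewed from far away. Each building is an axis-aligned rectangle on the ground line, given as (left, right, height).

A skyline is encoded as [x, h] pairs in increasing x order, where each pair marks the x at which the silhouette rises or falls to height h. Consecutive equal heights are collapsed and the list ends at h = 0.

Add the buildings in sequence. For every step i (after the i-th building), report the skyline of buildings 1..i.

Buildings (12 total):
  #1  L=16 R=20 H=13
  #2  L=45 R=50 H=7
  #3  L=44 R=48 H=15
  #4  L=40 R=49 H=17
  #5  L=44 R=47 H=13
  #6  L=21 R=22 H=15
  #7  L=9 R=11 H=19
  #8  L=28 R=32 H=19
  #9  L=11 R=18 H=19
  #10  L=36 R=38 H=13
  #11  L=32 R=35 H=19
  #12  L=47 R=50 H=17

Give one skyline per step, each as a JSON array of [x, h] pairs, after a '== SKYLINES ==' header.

== SKYLINES ==
[[16,13],[20,0]]
[[16,13],[20,0],[45,7],[50,0]]
[[16,13],[20,0],[44,15],[48,7],[50,0]]
[[16,13],[20,0],[40,17],[49,7],[50,0]]
[[16,13],[20,0],[40,17],[49,7],[50,0]]
[[16,13],[20,0],[21,15],[22,0],[40,17],[49,7],[50,0]]
[[9,19],[11,0],[16,13],[20,0],[21,15],[22,0],[40,17],[49,7],[50,0]]
[[9,19],[11,0],[16,13],[20,0],[21,15],[22,0],[28,19],[32,0],[40,17],[49,7],[50,0]]
[[9,19],[18,13],[20,0],[21,15],[22,0],[28,19],[32,0],[40,17],[49,7],[50,0]]
[[9,19],[18,13],[20,0],[21,15],[22,0],[28,19],[32,0],[36,13],[38,0],[40,17],[49,7],[50,0]]
[[9,19],[18,13],[20,0],[21,15],[22,0],[28,19],[35,0],[36,13],[38,0],[40,17],[49,7],[50,0]]
[[9,19],[18,13],[20,0],[21,15],[22,0],[28,19],[35,0],[36,13],[38,0],[40,17],[50,0]]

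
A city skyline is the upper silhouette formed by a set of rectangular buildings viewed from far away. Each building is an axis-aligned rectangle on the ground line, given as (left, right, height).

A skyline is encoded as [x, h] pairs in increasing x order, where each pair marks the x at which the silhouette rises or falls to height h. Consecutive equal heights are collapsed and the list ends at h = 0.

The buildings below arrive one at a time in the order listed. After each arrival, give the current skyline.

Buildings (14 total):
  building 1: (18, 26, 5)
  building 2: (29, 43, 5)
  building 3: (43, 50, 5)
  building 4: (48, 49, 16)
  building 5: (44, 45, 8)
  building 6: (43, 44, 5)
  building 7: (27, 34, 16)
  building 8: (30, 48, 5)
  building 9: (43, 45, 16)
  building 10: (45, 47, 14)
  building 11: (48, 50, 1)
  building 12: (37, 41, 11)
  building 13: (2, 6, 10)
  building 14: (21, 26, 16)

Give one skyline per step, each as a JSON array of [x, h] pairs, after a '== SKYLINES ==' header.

== SKYLINES ==
[[18,5],[26,0]]
[[18,5],[26,0],[29,5],[43,0]]
[[18,5],[26,0],[29,5],[50,0]]
[[18,5],[26,0],[29,5],[48,16],[49,5],[50,0]]
[[18,5],[26,0],[29,5],[44,8],[45,5],[48,16],[49,5],[50,0]]
[[18,5],[26,0],[29,5],[44,8],[45,5],[48,16],[49,5],[50,0]]
[[18,5],[26,0],[27,16],[34,5],[44,8],[45,5],[48,16],[49,5],[50,0]]
[[18,5],[26,0],[27,16],[34,5],[44,8],[45,5],[48,16],[49,5],[50,0]]
[[18,5],[26,0],[27,16],[34,5],[43,16],[45,5],[48,16],[49,5],[50,0]]
[[18,5],[26,0],[27,16],[34,5],[43,16],[45,14],[47,5],[48,16],[49,5],[50,0]]
[[18,5],[26,0],[27,16],[34,5],[43,16],[45,14],[47,5],[48,16],[49,5],[50,0]]
[[18,5],[26,0],[27,16],[34,5],[37,11],[41,5],[43,16],[45,14],[47,5],[48,16],[49,5],[50,0]]
[[2,10],[6,0],[18,5],[26,0],[27,16],[34,5],[37,11],[41,5],[43,16],[45,14],[47,5],[48,16],[49,5],[50,0]]
[[2,10],[6,0],[18,5],[21,16],[26,0],[27,16],[34,5],[37,11],[41,5],[43,16],[45,14],[47,5],[48,16],[49,5],[50,0]]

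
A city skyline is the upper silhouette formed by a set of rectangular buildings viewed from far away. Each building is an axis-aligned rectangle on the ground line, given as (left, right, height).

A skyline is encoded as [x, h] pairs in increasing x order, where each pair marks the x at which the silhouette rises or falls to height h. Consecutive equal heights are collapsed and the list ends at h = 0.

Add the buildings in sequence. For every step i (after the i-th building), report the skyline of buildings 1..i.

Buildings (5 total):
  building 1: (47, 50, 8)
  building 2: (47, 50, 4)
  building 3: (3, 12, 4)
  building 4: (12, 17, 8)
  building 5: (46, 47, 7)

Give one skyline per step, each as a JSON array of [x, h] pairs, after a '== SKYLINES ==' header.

== SKYLINES ==
[[47,8],[50,0]]
[[47,8],[50,0]]
[[3,4],[12,0],[47,8],[50,0]]
[[3,4],[12,8],[17,0],[47,8],[50,0]]
[[3,4],[12,8],[17,0],[46,7],[47,8],[50,0]]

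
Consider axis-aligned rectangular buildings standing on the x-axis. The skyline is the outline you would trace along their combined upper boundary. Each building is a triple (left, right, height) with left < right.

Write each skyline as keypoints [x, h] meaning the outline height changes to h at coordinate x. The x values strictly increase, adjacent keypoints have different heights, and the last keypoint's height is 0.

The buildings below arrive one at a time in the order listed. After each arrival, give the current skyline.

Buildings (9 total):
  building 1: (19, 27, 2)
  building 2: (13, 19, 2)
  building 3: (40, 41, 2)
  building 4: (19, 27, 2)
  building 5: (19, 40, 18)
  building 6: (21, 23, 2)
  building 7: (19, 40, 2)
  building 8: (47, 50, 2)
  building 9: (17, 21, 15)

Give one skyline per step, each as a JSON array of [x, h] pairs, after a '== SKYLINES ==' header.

== SKYLINES ==
[[19,2],[27,0]]
[[13,2],[27,0]]
[[13,2],[27,0],[40,2],[41,0]]
[[13,2],[27,0],[40,2],[41,0]]
[[13,2],[19,18],[40,2],[41,0]]
[[13,2],[19,18],[40,2],[41,0]]
[[13,2],[19,18],[40,2],[41,0]]
[[13,2],[19,18],[40,2],[41,0],[47,2],[50,0]]
[[13,2],[17,15],[19,18],[40,2],[41,0],[47,2],[50,0]]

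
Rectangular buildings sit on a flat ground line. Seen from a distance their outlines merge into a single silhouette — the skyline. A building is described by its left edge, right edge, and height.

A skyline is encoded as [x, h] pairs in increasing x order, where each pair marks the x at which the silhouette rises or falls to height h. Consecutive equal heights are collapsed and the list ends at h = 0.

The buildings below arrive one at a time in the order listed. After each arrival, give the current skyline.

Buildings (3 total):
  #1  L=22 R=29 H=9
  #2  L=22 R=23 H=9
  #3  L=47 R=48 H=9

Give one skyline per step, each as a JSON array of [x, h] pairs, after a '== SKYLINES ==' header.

== SKYLINES ==
[[22,9],[29,0]]
[[22,9],[29,0]]
[[22,9],[29,0],[47,9],[48,0]]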